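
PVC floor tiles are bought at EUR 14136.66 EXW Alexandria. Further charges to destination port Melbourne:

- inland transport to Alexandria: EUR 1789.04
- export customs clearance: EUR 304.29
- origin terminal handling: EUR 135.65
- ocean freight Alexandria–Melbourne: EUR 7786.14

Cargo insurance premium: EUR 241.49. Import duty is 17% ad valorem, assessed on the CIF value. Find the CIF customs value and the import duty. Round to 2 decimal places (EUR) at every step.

CIF = EXW price + pre-shipment costs + freight + insurance
CIF = 14136.66 + 1789.04 + 304.29 + 135.65 + 7786.14 + 241.49 = 24393.27
Import duty = 24393.27 × 17% = 4146.86

CIF value: EUR 24393.27; import duty: EUR 4146.86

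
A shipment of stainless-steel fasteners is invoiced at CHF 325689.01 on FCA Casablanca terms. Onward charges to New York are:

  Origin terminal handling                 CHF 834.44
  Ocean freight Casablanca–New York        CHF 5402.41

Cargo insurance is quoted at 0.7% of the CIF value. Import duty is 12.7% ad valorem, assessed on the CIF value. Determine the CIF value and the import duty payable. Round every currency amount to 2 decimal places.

Let C be the CIF value. C = FCA price + pre-shipment costs + freight + 0.7% × C
C − 0.7% × C = 325689.01 + 834.44 + 5402.41
0.993 × C = 331925.86
C = 331925.86 / 0.993 = 334265.72
Insurance premium = 0.7% × 334265.72 = 2339.86
Import duty = 334265.72 × 12.7% = 42451.75

CIF value: CHF 334265.72; import duty: CHF 42451.75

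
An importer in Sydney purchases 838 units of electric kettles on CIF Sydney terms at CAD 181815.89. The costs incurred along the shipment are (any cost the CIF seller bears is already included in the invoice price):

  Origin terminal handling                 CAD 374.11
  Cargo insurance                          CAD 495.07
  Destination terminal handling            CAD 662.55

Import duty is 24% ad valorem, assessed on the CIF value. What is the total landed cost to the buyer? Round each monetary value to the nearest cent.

Total landed cost: CAD 226114.25

CIF: the seller pays costs through ocean freight and marine insurance to the destination port.
Already in the invoice (seller's account under CIF): origin terminal, insurance — exclude.
The CIF price already equals the CIF value: 181815.89
Import duty = 181815.89 × 24% = 43635.81
Buyer bears: destination terminal 662.55 + duty 43635.81 = 44298.36
Landed cost = invoice 181815.89 + 44298.36 = 226114.25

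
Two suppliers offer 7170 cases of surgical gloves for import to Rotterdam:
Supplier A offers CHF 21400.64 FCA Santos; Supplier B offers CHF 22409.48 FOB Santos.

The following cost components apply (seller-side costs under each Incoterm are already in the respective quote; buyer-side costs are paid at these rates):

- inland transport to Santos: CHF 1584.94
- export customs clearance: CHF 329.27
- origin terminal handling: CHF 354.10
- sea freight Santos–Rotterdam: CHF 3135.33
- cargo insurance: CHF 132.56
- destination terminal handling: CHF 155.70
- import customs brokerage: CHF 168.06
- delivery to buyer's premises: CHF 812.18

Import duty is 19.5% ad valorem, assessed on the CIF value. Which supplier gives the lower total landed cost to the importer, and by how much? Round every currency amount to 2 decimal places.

Supplier A (FCA):
CIF value = FCA price + origin terminal + freight + insurance = 21400.64 + 354.10 + 3135.33 + 132.56 = 25022.63
Import duty = 25022.63 × 19.5% = 4879.41
Buyer bears (A): 354.10 + 3135.33 + 132.56 + 155.70 + 168.06 + 812.18 = 4757.93
Landed cost (A) = invoice 21400.64 + 4757.93 + duty 4879.41 = 31037.98
Supplier B (FOB):
CIF value = FOB price + freight + insurance = 22409.48 + 3135.33 + 132.56 = 25677.37
Import duty = 25677.37 × 19.5% = 5007.09
Buyer bears (B): 3135.33 + 132.56 + 155.70 + 168.06 + 812.18 = 4403.83
Landed cost (B) = invoice 22409.48 + 4403.83 + duty 5007.09 = 31820.40
Difference = |31037.98 − 31820.40| = 782.42

Supplier A is cheaper by CHF 782.42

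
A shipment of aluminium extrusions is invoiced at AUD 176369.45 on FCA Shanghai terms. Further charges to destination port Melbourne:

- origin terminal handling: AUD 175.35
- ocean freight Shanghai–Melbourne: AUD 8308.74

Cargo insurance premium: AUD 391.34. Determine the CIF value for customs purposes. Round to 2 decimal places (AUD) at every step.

CIF = FCA price + pre-shipment costs + freight + insurance
CIF = 176369.45 + 175.35 + 8308.74 + 391.34 = 185244.88

CIF value: AUD 185244.88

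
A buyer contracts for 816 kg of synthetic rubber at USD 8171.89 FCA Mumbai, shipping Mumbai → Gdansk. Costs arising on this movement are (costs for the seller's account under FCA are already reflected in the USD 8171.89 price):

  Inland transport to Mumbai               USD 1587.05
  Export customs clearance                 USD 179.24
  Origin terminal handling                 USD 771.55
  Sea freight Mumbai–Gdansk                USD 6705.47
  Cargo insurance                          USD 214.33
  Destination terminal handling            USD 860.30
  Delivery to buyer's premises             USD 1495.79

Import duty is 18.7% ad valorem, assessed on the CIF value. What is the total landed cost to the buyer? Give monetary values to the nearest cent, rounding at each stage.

FCA: the seller delivers export-cleared goods to the carrier; the buyer bears costs from that point.
Already in the invoice (seller's account under FCA): inland to port, export clearance — exclude.
CIF value = FCA price + origin terminal + freight + insurance = 8171.89 + 771.55 + 6705.47 + 214.33 = 15863.24
Import duty = 15863.24 × 18.7% = 2966.43
Buyer bears: origin terminal 771.55 + freight 6705.47 + insurance 214.33 + destination terminal 860.30 + delivery 1495.79 + duty 2966.43 = 13013.87
Landed cost = invoice 8171.89 + 13013.87 = 21185.76

Total landed cost: USD 21185.76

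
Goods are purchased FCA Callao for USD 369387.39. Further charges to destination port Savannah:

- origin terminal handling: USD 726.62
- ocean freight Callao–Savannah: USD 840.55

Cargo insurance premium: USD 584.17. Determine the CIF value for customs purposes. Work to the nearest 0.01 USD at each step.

CIF = FCA price + pre-shipment costs + freight + insurance
CIF = 369387.39 + 726.62 + 840.55 + 584.17 = 371538.73

CIF value: USD 371538.73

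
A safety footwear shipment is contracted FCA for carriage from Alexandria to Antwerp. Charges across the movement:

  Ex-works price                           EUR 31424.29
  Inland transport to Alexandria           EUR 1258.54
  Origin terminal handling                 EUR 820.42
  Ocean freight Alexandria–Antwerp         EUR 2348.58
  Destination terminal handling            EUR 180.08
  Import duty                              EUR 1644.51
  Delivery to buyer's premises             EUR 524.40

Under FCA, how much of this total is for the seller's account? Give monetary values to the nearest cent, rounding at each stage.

FCA: the seller delivers export-cleared goods to the carrier; the buyer bears costs from that point.
Seller's account: goods 31424.29 + inland to port 1258.54 = 32682.83
Buyer's account: origin terminal 820.42 + freight 2348.58 + destination terminal 180.08 + duty 1644.51 + delivery 524.40 = 5517.99

Seller's account: EUR 32682.83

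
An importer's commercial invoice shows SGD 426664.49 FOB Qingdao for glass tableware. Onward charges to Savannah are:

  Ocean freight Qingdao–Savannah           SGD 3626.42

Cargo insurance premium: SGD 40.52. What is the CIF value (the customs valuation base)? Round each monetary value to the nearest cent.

CIF = FOB price + freight + insurance
CIF = 426664.49 + 3626.42 + 40.52 = 430331.43

CIF value: SGD 430331.43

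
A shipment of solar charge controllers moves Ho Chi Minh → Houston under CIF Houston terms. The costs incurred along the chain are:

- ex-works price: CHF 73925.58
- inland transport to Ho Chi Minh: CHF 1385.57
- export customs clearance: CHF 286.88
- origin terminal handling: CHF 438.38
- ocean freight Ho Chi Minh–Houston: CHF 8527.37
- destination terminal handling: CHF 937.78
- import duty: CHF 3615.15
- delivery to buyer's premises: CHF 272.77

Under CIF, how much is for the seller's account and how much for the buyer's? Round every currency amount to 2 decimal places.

Seller: CHF 84563.78; buyer: CHF 4825.70

CIF: the seller pays costs through ocean freight and marine insurance to the destination port.
Seller's account: goods 73925.58 + inland to port 1385.57 + export clearance 286.88 + origin terminal 438.38 + freight 8527.37 = 84563.78
Buyer's account: destination terminal 937.78 + duty 3615.15 + delivery 272.77 = 4825.70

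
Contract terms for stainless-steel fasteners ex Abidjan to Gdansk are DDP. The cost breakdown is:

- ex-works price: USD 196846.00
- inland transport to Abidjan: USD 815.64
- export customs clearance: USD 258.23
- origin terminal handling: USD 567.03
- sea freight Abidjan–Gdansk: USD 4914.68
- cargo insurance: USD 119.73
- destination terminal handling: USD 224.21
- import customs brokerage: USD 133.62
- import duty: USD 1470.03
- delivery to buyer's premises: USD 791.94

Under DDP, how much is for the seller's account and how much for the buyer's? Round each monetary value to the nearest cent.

DDP: the seller bears all costs including import duty.
Seller's account: goods 196846.00 + inland to port 815.64 + export clearance 258.23 + origin terminal 567.03 + freight 4914.68 + insurance 119.73 + destination terminal 224.21 + brokerage 133.62 + duty 1470.03 + delivery 791.94 = 206141.11
Buyer's account: 0.00

Seller: USD 206141.11; buyer: USD 0.00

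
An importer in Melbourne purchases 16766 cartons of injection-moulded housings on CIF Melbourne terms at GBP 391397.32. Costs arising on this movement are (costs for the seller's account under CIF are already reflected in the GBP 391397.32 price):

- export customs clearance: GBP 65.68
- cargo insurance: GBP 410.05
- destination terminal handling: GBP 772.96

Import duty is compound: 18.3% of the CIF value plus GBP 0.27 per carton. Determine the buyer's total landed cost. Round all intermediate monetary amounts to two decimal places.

CIF: the seller pays costs through ocean freight and marine insurance to the destination port.
Already in the invoice (seller's account under CIF): export clearance, insurance — exclude.
The CIF price already equals the CIF value: 391397.32
Ad valorem component: 391397.32 × 18.3% = 71625.71
Specific component: 16766 × 0.27 = 4526.82
Import duty = 71625.71 + 4526.82 = 76152.53
Buyer bears: destination terminal 772.96 + duty 76152.53 = 76925.49
Landed cost = invoice 391397.32 + 76925.49 = 468322.81

Total landed cost: GBP 468322.81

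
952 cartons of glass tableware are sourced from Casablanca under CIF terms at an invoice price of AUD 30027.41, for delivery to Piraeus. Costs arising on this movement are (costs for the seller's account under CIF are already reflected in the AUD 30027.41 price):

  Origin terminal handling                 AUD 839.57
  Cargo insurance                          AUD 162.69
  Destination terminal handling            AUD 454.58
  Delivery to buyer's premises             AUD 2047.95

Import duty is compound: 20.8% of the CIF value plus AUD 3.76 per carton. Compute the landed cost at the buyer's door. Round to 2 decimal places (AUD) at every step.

Total landed cost: AUD 42355.16

CIF: the seller pays costs through ocean freight and marine insurance to the destination port.
Already in the invoice (seller's account under CIF): origin terminal, insurance — exclude.
The CIF price already equals the CIF value: 30027.41
Ad valorem component: 30027.41 × 20.8% = 6245.70
Specific component: 952 × 3.76 = 3579.52
Import duty = 6245.70 + 3579.52 = 9825.22
Buyer bears: destination terminal 454.58 + delivery 2047.95 + duty 9825.22 = 12327.75
Landed cost = invoice 30027.41 + 12327.75 = 42355.16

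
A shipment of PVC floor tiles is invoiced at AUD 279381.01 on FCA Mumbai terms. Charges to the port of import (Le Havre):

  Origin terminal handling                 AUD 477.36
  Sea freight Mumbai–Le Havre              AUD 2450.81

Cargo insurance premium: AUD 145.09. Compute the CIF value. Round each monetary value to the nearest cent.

CIF value: AUD 282454.27

CIF = FCA price + pre-shipment costs + freight + insurance
CIF = 279381.01 + 477.36 + 2450.81 + 145.09 = 282454.27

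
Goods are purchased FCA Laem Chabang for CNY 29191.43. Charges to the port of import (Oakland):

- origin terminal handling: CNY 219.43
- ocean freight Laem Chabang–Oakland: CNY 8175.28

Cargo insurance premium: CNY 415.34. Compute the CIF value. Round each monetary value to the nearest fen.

CIF value: CNY 38001.48

CIF = FCA price + pre-shipment costs + freight + insurance
CIF = 29191.43 + 219.43 + 8175.28 + 415.34 = 38001.48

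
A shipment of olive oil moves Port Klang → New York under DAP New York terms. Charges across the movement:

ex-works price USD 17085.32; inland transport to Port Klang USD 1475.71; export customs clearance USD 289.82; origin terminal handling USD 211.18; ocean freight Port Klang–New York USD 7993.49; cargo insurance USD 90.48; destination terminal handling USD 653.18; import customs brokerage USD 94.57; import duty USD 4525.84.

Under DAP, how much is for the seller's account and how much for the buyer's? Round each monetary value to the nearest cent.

DAP: the seller bears all costs to the named destination except import duty and clearance.
Seller's account: goods 17085.32 + inland to port 1475.71 + export clearance 289.82 + origin terminal 211.18 + freight 7993.49 + insurance 90.48 + destination terminal 653.18 = 27799.18
Buyer's account: brokerage 94.57 + duty 4525.84 = 4620.41

Seller: USD 27799.18; buyer: USD 4620.41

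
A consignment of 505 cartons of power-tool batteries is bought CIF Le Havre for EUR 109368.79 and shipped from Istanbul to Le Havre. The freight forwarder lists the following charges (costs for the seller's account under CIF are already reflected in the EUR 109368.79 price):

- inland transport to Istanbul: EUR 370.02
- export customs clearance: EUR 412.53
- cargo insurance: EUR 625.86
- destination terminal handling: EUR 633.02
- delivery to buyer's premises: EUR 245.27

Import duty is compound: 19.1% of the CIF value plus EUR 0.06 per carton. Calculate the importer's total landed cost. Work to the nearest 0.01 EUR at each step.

Total landed cost: EUR 131166.82

CIF: the seller pays costs through ocean freight and marine insurance to the destination port.
Already in the invoice (seller's account under CIF): inland to port, export clearance, insurance — exclude.
The CIF price already equals the CIF value: 109368.79
Ad valorem component: 109368.79 × 19.1% = 20889.44
Specific component: 505 × 0.06 = 30.30
Import duty = 20889.44 + 30.30 = 20919.74
Buyer bears: destination terminal 633.02 + delivery 245.27 + duty 20919.74 = 21798.03
Landed cost = invoice 109368.79 + 21798.03 = 131166.82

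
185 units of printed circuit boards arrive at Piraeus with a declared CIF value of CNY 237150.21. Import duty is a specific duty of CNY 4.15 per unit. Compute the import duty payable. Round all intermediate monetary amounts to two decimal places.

Import duty: CNY 767.75

Import duty = 185 × 4.15 = 767.75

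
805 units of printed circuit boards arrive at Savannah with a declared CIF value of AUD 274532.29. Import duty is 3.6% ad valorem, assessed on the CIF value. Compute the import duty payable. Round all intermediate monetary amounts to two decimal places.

Import duty = 274532.29 × 3.6% = 9883.16

Import duty: AUD 9883.16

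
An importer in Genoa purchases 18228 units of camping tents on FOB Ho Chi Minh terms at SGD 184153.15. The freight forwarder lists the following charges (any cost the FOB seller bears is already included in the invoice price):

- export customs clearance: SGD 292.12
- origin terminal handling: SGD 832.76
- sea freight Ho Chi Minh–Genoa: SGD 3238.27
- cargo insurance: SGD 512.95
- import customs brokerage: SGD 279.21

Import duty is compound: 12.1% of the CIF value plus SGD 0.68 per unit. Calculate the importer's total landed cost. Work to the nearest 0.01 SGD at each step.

Total landed cost: SGD 223315.05

FOB: the seller bears costs until goods are on board at the origin port; the buyer bears freight, insurance and all costs thereafter.
Already in the invoice (seller's account under FOB): export clearance, origin terminal — exclude.
CIF value = FOB price + freight + insurance = 184153.15 + 3238.27 + 512.95 = 187904.37
Ad valorem component: 187904.37 × 12.1% = 22736.43
Specific component: 18228 × 0.68 = 12395.04
Import duty = 22736.43 + 12395.04 = 35131.47
Buyer bears: freight 3238.27 + insurance 512.95 + brokerage 279.21 + duty 35131.47 = 39161.90
Landed cost = invoice 184153.15 + 39161.90 = 223315.05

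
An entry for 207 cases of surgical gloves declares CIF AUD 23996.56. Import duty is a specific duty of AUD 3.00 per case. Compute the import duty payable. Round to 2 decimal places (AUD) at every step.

Import duty: AUD 621.00

Import duty = 207 × 3.00 = 621.00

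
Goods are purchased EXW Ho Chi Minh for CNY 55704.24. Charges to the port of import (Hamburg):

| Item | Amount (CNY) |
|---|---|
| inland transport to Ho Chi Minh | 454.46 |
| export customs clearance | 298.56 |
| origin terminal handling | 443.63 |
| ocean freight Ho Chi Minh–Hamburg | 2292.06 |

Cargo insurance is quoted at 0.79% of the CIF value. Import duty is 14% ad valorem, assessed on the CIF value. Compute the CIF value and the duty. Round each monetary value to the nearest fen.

Let C be the CIF value. C = EXW price + pre-shipment costs + freight + 0.79% × C
C − 0.79% × C = 55704.24 + 454.46 + 298.56 + 443.63 + 2292.06
0.9921 × C = 59192.95
C = 59192.95 / 0.9921 = 59664.30
Insurance premium = 0.79% × 59664.30 = 471.35
Import duty = 59664.30 × 14% = 8353.00

CIF value: CNY 59664.30; import duty: CNY 8353.00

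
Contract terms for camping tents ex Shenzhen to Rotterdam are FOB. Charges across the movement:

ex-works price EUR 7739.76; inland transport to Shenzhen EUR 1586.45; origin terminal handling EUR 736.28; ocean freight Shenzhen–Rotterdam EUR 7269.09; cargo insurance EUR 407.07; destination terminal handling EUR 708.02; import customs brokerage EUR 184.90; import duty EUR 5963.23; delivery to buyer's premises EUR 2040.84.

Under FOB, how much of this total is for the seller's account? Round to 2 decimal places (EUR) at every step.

Seller's account: EUR 10062.49

FOB: the seller bears costs until goods are on board at the origin port; the buyer bears freight, insurance and all costs thereafter.
Seller's account: goods 7739.76 + inland to port 1586.45 + origin terminal 736.28 = 10062.49
Buyer's account: freight 7269.09 + insurance 407.07 + destination terminal 708.02 + brokerage 184.90 + duty 5963.23 + delivery 2040.84 = 16573.15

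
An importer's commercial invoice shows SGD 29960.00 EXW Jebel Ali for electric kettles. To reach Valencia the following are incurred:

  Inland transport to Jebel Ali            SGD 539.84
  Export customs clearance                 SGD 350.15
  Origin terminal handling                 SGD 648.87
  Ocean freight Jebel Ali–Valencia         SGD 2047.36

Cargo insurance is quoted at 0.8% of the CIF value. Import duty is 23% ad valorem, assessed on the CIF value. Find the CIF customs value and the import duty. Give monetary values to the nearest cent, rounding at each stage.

Let C be the CIF value. C = EXW price + pre-shipment costs + freight + 0.8% × C
C − 0.8% × C = 29960.00 + 539.84 + 350.15 + 648.87 + 2047.36
0.992 × C = 33546.22
C = 33546.22 / 0.992 = 33816.75
Insurance premium = 0.8% × 33816.75 = 270.53
Import duty = 33816.75 × 23% = 7777.85

CIF value: SGD 33816.75; import duty: SGD 7777.85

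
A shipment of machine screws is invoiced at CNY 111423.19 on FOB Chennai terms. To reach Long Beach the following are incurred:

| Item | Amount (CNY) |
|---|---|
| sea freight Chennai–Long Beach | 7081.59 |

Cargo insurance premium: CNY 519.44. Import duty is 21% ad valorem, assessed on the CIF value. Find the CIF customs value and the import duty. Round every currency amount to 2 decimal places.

CIF = FOB price + freight + insurance
CIF = 111423.19 + 7081.59 + 519.44 = 119024.22
Import duty = 119024.22 × 21% = 24995.09

CIF value: CNY 119024.22; import duty: CNY 24995.09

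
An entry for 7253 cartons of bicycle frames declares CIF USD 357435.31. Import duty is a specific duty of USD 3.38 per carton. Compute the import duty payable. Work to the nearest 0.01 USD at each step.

Import duty = 7253 × 3.38 = 24515.14

Import duty: USD 24515.14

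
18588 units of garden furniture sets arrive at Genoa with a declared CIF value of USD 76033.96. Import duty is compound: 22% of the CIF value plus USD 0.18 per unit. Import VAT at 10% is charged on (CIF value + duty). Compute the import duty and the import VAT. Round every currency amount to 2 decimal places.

Ad valorem component: 76033.96 × 22% = 16727.47
Specific component: 18588 × 0.18 = 3345.84
Import duty = 16727.47 + 3345.84 = 20073.31
VAT base = CIF + duty = 76033.96 + 20073.31 = 96107.27
Import VAT = 96107.27 × 10% = 9610.73

Import duty: USD 20073.31; import VAT: USD 9610.73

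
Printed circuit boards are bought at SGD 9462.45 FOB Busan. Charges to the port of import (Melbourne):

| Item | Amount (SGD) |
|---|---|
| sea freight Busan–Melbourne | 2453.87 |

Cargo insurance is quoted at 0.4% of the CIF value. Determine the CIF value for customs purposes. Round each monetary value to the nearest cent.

Let C be the CIF value. C = FOB price + freight + 0.4% × C
C − 0.4% × C = 9462.45 + 2453.87
0.996 × C = 11916.32
C = 11916.32 / 0.996 = 11964.18
Insurance premium = 0.4% × 11964.18 = 47.86

CIF value: SGD 11964.18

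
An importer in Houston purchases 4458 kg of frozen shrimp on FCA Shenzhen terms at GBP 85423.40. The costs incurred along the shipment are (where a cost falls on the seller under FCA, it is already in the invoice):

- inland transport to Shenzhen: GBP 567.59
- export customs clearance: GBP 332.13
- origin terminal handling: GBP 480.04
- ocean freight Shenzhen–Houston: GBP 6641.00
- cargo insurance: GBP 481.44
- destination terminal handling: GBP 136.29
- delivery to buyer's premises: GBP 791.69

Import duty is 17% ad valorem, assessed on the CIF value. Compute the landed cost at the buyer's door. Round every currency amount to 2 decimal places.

Total landed cost: GBP 109768.26

FCA: the seller delivers export-cleared goods to the carrier; the buyer bears costs from that point.
Already in the invoice (seller's account under FCA): inland to port, export clearance — exclude.
CIF value = FCA price + origin terminal + freight + insurance = 85423.40 + 480.04 + 6641.00 + 481.44 = 93025.88
Import duty = 93025.88 × 17% = 15814.40
Buyer bears: origin terminal 480.04 + freight 6641.00 + insurance 481.44 + destination terminal 136.29 + delivery 791.69 + duty 15814.40 = 24344.86
Landed cost = invoice 85423.40 + 24344.86 = 109768.26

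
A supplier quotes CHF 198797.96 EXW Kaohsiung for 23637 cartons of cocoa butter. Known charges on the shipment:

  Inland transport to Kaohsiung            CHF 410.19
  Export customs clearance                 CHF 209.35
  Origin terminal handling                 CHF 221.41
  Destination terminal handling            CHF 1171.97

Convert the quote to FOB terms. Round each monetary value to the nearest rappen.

FOB price: CHF 199638.91

Not relevant to the conversion: destination terminal — on the buyer under both terms; not part of either seller's price.
From EXW to FOB, the seller additionally bears: inland to port, export clearance, origin terminal.
FOB price = 198797.96 + 410.19 + 209.35 + 221.41 = 199638.91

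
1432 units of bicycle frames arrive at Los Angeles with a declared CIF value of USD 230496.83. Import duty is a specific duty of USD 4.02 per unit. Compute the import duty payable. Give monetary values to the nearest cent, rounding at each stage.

Import duty: USD 5756.64

Import duty = 1432 × 4.02 = 5756.64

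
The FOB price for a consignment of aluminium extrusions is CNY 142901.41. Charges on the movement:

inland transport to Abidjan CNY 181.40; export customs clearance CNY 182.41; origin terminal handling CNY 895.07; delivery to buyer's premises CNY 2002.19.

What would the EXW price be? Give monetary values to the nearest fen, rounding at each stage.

Not relevant to the conversion: delivery — on the buyer under both terms; not part of either seller's price.
From FOB to EXW, the seller no longer bears: inland to port, export clearance, origin terminal.
EXW price = 142901.41 − 181.40 − 182.41 − 895.07 = 141642.53

EXW price: CNY 141642.53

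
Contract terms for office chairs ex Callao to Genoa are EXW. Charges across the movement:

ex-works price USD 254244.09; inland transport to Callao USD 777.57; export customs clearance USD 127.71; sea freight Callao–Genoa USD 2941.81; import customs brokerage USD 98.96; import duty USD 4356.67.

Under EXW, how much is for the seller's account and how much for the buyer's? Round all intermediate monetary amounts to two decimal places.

Seller: USD 254244.09; buyer: USD 8302.72

EXW: the seller makes goods available at their premises; the buyer bears all onward costs.
Seller's account: goods 254244.09 = 254244.09
Buyer's account: inland to port 777.57 + export clearance 127.71 + freight 2941.81 + brokerage 98.96 + duty 4356.67 = 8302.72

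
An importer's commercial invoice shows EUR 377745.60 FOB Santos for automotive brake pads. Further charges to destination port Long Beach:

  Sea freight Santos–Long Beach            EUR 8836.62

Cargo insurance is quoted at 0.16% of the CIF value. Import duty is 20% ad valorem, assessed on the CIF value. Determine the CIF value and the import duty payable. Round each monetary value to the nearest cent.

Let C be the CIF value. C = FOB price + freight + 0.16% × C
C − 0.16% × C = 377745.60 + 8836.62
0.9984 × C = 386582.22
C = 386582.22 / 0.9984 = 387201.74
Insurance premium = 0.16% × 387201.74 = 619.52
Import duty = 387201.74 × 20% = 77440.35

CIF value: EUR 387201.74; import duty: EUR 77440.35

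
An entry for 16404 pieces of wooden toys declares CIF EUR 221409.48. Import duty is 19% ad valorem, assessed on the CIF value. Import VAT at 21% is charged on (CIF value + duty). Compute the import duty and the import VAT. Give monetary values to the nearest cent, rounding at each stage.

Import duty = 221409.48 × 19% = 42067.80
VAT base = CIF + duty = 221409.48 + 42067.80 = 263477.28
Import VAT = 263477.28 × 21% = 55330.23

Import duty: EUR 42067.80; import VAT: EUR 55330.23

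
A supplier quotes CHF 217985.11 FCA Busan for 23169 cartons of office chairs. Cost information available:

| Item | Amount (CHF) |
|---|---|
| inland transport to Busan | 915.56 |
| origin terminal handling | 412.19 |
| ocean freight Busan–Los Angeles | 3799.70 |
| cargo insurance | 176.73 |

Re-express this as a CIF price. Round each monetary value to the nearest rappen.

Not relevant to the conversion: inland to port — on the seller under both FCA and CIF; already in the FCA price and stays in the CIF price.
From FCA to CIF, the seller additionally bears: origin terminal, freight, insurance.
CIF price = 217985.11 + 412.19 + 3799.70 + 176.73 = 222373.73

CIF price: CHF 222373.73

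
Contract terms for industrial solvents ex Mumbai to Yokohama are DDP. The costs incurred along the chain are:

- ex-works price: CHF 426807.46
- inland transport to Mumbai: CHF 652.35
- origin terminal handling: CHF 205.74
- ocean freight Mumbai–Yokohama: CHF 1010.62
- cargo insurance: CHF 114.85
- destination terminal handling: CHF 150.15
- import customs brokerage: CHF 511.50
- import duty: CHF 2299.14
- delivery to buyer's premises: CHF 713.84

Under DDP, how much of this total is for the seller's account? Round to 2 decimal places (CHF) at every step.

Seller's account: CHF 432465.65

DDP: the seller bears all costs including import duty.
Seller's account: goods 426807.46 + inland to port 652.35 + origin terminal 205.74 + freight 1010.62 + insurance 114.85 + destination terminal 150.15 + brokerage 511.50 + duty 2299.14 + delivery 713.84 = 432465.65
Buyer's account: 0.00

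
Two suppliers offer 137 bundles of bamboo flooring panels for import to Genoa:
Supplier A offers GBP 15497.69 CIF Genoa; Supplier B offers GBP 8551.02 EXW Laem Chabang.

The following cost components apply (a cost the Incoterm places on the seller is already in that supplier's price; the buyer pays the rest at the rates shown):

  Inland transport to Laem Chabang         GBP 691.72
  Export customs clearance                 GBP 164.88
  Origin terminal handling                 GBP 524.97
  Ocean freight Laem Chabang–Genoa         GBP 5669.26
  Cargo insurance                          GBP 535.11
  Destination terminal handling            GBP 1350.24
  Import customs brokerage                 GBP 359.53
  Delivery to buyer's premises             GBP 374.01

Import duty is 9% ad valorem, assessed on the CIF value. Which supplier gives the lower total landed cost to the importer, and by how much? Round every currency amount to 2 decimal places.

Supplier A is cheaper by GBP 696.81

Supplier A (CIF):
The CIF price already equals the CIF value: 15497.69
Import duty = 15497.69 × 9% = 1394.79
Buyer bears (A): 1350.24 + 359.53 + 374.01 = 2083.78
Landed cost (A) = invoice 15497.69 + 2083.78 + duty 1394.79 = 18976.26
Supplier B (EXW):
CIF value = EXW price + inland to port + export clearance + origin terminal + freight + insurance = 8551.02 + 691.72 + 164.88 + 524.97 + 5669.26 + 535.11 = 16136.96
Import duty = 16136.96 × 9% = 1452.33
Buyer bears (B): 691.72 + 164.88 + 524.97 + 5669.26 + 535.11 + 1350.24 + 359.53 + 374.01 = 9669.72
Landed cost (B) = invoice 8551.02 + 9669.72 + duty 1452.33 = 19673.07
Difference = |18976.26 − 19673.07| = 696.81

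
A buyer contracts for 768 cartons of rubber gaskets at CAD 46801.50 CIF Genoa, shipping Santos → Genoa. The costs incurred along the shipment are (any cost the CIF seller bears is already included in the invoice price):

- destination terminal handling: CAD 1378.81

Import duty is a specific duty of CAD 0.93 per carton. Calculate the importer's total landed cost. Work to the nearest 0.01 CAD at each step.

CIF: the seller pays costs through ocean freight and marine insurance to the destination port.
The CIF price already equals the CIF value: 46801.50
Import duty = 768 × 0.93 = 714.24
Buyer bears: destination terminal 1378.81 + duty 714.24 = 2093.05
Landed cost = invoice 46801.50 + 2093.05 = 48894.55

Total landed cost: CAD 48894.55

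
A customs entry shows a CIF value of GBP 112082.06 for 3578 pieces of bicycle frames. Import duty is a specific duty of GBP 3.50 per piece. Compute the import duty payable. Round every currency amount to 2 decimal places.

Import duty = 3578 × 3.50 = 12523.00

Import duty: GBP 12523.00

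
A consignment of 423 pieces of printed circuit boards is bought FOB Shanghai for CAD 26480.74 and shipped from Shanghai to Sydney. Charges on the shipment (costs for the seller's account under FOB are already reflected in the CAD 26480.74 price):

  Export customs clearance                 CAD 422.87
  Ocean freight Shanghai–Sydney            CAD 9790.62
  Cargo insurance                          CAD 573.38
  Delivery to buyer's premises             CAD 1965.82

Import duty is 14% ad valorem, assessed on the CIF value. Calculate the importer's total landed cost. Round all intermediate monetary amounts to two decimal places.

FOB: the seller bears costs until goods are on board at the origin port; the buyer bears freight, insurance and all costs thereafter.
Already in the invoice (seller's account under FOB): export clearance — exclude.
CIF value = FOB price + freight + insurance = 26480.74 + 9790.62 + 573.38 = 36844.74
Import duty = 36844.74 × 14% = 5158.26
Buyer bears: freight 9790.62 + insurance 573.38 + delivery 1965.82 + duty 5158.26 = 17488.08
Landed cost = invoice 26480.74 + 17488.08 = 43968.82

Total landed cost: CAD 43968.82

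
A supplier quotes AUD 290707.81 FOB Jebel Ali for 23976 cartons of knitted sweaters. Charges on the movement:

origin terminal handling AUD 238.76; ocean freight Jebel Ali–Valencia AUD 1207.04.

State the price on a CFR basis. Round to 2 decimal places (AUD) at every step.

CFR price: AUD 291914.85

Not relevant to the conversion: origin terminal — on the seller under both FOB and CFR; already in the FOB price and stays in the CFR price.
From FOB to CFR, the seller additionally bears: freight.
CFR price = 290707.81 + 1207.04 = 291914.85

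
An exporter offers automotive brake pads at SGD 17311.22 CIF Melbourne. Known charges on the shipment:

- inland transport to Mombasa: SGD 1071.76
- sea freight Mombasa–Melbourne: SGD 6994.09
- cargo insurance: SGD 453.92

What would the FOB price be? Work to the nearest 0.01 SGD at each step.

FOB price: SGD 9863.21

Not relevant to the conversion: inland to port — on the seller under both CIF and FOB; already in the CIF price and stays in the FOB price.
From CIF to FOB, the seller no longer bears: freight, insurance.
FOB price = 17311.22 − 6994.09 − 453.92 = 9863.21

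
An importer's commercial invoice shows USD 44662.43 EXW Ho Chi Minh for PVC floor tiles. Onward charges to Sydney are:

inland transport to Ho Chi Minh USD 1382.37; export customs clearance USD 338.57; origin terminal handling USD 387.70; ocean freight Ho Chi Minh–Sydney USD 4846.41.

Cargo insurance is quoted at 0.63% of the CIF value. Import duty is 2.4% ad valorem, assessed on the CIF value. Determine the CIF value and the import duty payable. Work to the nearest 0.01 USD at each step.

Let C be the CIF value. C = EXW price + pre-shipment costs + freight + 0.63% × C
C − 0.63% × C = 44662.43 + 1382.37 + 338.57 + 387.70 + 4846.41
0.9937 × C = 51617.48
C = 51617.48 / 0.9937 = 51944.73
Insurance premium = 0.63% × 51944.73 = 327.25
Import duty = 51944.73 × 2.4% = 1246.67

CIF value: USD 51944.73; import duty: USD 1246.67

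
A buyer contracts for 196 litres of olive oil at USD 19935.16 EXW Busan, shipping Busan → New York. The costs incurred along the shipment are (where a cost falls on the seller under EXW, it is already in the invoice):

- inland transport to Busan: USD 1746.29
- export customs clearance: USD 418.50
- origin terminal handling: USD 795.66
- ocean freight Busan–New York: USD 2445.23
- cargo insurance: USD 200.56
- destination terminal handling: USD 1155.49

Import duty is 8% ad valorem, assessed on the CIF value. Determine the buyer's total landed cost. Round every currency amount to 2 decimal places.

Total landed cost: USD 28740.20

EXW: the seller makes goods available at their premises; the buyer bears all onward costs.
CIF value = EXW price + inland to port + export clearance + origin terminal + freight + insurance = 19935.16 + 1746.29 + 418.50 + 795.66 + 2445.23 + 200.56 = 25541.40
Import duty = 25541.40 × 8% = 2043.31
Buyer bears: inland to port 1746.29 + export clearance 418.50 + origin terminal 795.66 + freight 2445.23 + insurance 200.56 + destination terminal 1155.49 + duty 2043.31 = 8805.04
Landed cost = invoice 19935.16 + 8805.04 = 28740.20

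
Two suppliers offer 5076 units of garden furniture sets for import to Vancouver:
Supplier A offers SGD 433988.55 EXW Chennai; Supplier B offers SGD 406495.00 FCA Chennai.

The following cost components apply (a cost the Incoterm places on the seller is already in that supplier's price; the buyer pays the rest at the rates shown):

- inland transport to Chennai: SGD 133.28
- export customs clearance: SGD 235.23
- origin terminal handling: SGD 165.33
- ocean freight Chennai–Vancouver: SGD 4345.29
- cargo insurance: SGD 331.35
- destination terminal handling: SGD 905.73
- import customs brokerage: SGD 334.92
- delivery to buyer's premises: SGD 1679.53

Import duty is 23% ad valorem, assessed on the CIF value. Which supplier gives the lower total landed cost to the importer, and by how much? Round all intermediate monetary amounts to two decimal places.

Supplier A (EXW):
CIF value = EXW price + inland to port + export clearance + origin terminal + freight + insurance = 433988.55 + 133.28 + 235.23 + 165.33 + 4345.29 + 331.35 = 439199.03
Import duty = 439199.03 × 23% = 101015.78
Buyer bears (A): 133.28 + 235.23 + 165.33 + 4345.29 + 331.35 + 905.73 + 334.92 + 1679.53 = 8130.66
Landed cost (A) = invoice 433988.55 + 8130.66 + duty 101015.78 = 543134.99
Supplier B (FCA):
CIF value = FCA price + origin terminal + freight + insurance = 406495.00 + 165.33 + 4345.29 + 331.35 = 411336.97
Import duty = 411336.97 × 23% = 94607.50
Buyer bears (B): 165.33 + 4345.29 + 331.35 + 905.73 + 334.92 + 1679.53 = 7762.15
Landed cost (B) = invoice 406495.00 + 7762.15 + duty 94607.50 = 508864.65
Difference = |543134.99 − 508864.65| = 34270.34

Supplier B is cheaper by SGD 34270.34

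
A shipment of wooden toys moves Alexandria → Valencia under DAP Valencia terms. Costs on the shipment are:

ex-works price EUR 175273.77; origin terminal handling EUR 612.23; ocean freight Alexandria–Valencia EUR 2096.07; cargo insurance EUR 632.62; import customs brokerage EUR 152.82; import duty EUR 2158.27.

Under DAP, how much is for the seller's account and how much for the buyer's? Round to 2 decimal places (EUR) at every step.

DAP: the seller bears all costs to the named destination except import duty and clearance.
Seller's account: goods 175273.77 + origin terminal 612.23 + freight 2096.07 + insurance 632.62 = 178614.69
Buyer's account: brokerage 152.82 + duty 2158.27 = 2311.09

Seller: EUR 178614.69; buyer: EUR 2311.09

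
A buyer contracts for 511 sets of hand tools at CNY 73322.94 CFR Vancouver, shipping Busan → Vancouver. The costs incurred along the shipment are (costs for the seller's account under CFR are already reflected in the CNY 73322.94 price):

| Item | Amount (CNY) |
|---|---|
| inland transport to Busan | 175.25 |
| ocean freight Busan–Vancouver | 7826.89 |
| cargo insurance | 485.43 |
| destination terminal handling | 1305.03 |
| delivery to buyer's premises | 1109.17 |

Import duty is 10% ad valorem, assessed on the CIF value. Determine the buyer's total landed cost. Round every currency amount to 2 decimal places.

CFR: the seller pays costs through ocean freight to the destination port, but not insurance.
Already in the invoice (seller's account under CFR): inland to port, freight — exclude.
CIF value = CFR price + insurance = 73322.94 + 485.43 = 73808.37
Import duty = 73808.37 × 10% = 7380.84
Buyer bears: insurance 485.43 + destination terminal 1305.03 + delivery 1109.17 + duty 7380.84 = 10280.47
Landed cost = invoice 73322.94 + 10280.47 = 83603.41

Total landed cost: CNY 83603.41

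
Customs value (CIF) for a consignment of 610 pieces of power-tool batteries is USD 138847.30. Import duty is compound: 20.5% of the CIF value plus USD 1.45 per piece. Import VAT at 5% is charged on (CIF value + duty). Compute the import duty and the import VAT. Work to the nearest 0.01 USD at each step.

Ad valorem component: 138847.30 × 20.5% = 28463.70
Specific component: 610 × 1.45 = 884.50
Import duty = 28463.70 + 884.50 = 29348.20
VAT base = CIF + duty = 138847.30 + 29348.20 = 168195.50
Import VAT = 168195.50 × 5% = 8409.78

Import duty: USD 29348.20; import VAT: USD 8409.78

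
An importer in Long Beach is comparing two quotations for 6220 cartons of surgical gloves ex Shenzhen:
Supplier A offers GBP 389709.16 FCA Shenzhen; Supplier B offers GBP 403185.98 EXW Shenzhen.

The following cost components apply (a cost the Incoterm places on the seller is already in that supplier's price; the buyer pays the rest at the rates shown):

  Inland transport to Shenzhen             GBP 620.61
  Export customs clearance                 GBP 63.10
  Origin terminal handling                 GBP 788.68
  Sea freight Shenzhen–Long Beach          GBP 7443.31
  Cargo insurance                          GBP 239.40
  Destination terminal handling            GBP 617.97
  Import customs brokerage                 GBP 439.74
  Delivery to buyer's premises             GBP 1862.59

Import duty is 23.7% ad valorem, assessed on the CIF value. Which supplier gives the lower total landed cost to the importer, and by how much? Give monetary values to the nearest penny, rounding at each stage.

Supplier A is cheaper by GBP 17516.58

Supplier A (FCA):
CIF value = FCA price + origin terminal + freight + insurance = 389709.16 + 788.68 + 7443.31 + 239.40 = 398180.55
Import duty = 398180.55 × 23.7% = 94368.79
Buyer bears (A): 788.68 + 7443.31 + 239.40 + 617.97 + 439.74 + 1862.59 = 11391.69
Landed cost (A) = invoice 389709.16 + 11391.69 + duty 94368.79 = 495469.64
Supplier B (EXW):
CIF value = EXW price + inland to port + export clearance + origin terminal + freight + insurance = 403185.98 + 620.61 + 63.10 + 788.68 + 7443.31 + 239.40 = 412341.08
Import duty = 412341.08 × 23.7% = 97724.84
Buyer bears (B): 620.61 + 63.10 + 788.68 + 7443.31 + 239.40 + 617.97 + 439.74 + 1862.59 = 12075.40
Landed cost (B) = invoice 403185.98 + 12075.40 + duty 97724.84 = 512986.22
Difference = |495469.64 − 512986.22| = 17516.58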